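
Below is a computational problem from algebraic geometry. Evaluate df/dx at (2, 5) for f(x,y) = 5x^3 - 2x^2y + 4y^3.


df/dx = 3*5*x^2 + 2*(-2)*x^1*y
At (2,5): 3*5*2^2 + 2*(-2)*2^1*5
= 60 - 40
= 20

20


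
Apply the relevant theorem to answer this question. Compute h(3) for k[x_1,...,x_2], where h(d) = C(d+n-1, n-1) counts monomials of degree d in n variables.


The Hilbert function for the polynomial ring in 2 variables is:
h(d) = C(d+n-1, n-1)
h(3) = C(3+2-1, 2-1) = C(4, 1)
= 4! / (1! * 3!)
= 4

4


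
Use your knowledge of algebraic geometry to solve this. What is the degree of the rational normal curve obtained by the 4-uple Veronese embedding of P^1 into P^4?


The rational normal curve in P^4 is the image of P^1 under the 4-uple Veronese.
A general hyperplane in P^4 pulls back to a degree-4 form on P^1, which has 4 zeros,
so the curve meets a general hyperplane in 4 points. Degree = 4.

4


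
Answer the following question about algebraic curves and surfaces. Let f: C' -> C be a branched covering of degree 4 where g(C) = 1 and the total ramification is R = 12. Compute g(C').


Riemann-Hurwitz formula: 2g' - 2 = d(2g - 2) + R
Given: d = 4, g = 1, R = 12
2g' - 2 = 4*(2*1 - 2) + 12
2g' - 2 = 4*0 + 12
2g' - 2 = 0 + 12 = 12
2g' = 14
g' = 7

7


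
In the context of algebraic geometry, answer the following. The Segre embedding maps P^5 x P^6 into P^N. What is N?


The Segre embedding maps P^m x P^n into P^N via
all products of coordinates from each factor.
N = (m+1)(n+1) - 1
N = (5+1)(6+1) - 1
N = 6*7 - 1
N = 42 - 1 = 41

41


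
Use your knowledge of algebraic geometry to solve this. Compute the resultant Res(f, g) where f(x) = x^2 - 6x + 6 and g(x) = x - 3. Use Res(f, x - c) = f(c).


For Res(f, x - c), we evaluate f at x = c.
f(3) = 3^2 - 6*3 + 6
= 9 - 18 + 6
= -9 + 6 = -3
Res(f, g) = -3

-3


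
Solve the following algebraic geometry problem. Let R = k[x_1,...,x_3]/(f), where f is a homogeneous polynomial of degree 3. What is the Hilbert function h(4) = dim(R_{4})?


For R = k[x_1,...,x_n]/(f) with f homogeneous of degree e:
The Hilbert series is (1 - t^e)/(1 - t)^n.
So h(d) = C(d+n-1, n-1) - C(d-e+n-1, n-1) for d >= e.
With n=3, e=3, d=4:
C(4+3-1, 3-1) = C(6, 2) = 15
C(4-3+3-1, 3-1) = C(3, 2) = 3
h(4) = 15 - 3 = 12

12


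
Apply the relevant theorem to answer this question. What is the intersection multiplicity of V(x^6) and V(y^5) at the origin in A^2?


The intersection multiplicity of V(x^a) and V(y^b) at the origin is:
I(O; V(x^6), V(y^5)) = dim_k(k[x,y]/(x^6, y^5))
A basis for k[x,y]/(x^6, y^5) is the set of monomials x^i * y^j
where 0 <= i < 6 and 0 <= j < 5.
The number of such monomials is 6 * 5 = 30

30


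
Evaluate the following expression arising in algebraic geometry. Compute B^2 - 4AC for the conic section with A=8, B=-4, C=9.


The discriminant of a conic Ax^2 + Bxy + Cy^2 + ... = 0 is B^2 - 4AC.
B^2 = (-4)^2 = 16
4AC = 4*8*9 = 288
Discriminant = 16 - 288 = -272

-272


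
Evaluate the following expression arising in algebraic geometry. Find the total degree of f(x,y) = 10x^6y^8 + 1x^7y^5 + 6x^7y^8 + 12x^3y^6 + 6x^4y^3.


Examine each term for its total degree (sum of exponents).
  Term '10x^6y^8' has total degree 6+8 = 14.
  Term '1x^7y^5' has total degree 7+5 = 12.
  Term '6x^7y^8' has total degree 7+8 = 15.
  Term '12x^3y^6' has total degree 3+6 = 9.
  Term '6x^4y^3' has total degree 4+3 = 7.
The maximum total degree among all terms is 15.

15


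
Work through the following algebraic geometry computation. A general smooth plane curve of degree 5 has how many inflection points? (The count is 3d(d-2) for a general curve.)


For a general smooth plane curve C of degree d, the inflection points are
the intersection of C with its Hessian curve, which has degree 3(d-2).
By Bezout, the total intersection number is d * 3(d-2) = 5 * 9 = 45.
For a general curve every flex is ordinary, so each contributes
multiplicity 1 to C·Hess(C), and the number of distinct inflection
points is 3d(d-2).
Inflection points = 3*5*(5-2) = 3*5*3 = 45

45


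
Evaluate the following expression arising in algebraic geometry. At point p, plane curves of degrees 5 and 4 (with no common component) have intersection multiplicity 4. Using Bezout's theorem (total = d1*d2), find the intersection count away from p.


By Bezout's theorem, the total intersection number is d1 * d2.
Total = 5 * 4 = 20
Intersection multiplicity at p = 4
Remaining intersections = 20 - 4 = 16

16


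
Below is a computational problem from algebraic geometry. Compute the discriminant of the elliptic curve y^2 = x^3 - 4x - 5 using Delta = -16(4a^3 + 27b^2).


Compute each component:
4a^3 = 4*(-4)^3 = 4*(-64) = -256
27b^2 = 27*(-5)^2 = 27*25 = 675
4a^3 + 27b^2 = -256 + 675 = 419
Delta = -16*419 = -6704

-6704


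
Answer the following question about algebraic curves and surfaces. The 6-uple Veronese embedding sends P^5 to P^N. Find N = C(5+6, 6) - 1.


The Veronese embedding v_d: P^n -> P^N maps each point to all
degree-d monomials in n+1 homogeneous coordinates.
N = C(n+d, d) - 1
N = C(5+6, 6) - 1
N = C(11, 6) - 1
C(11, 6) = 462
N = 462 - 1 = 461

461


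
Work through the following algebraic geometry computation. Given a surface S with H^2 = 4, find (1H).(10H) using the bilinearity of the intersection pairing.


Using bilinearity of the intersection pairing on a surface S:
(aH).(bH) = ab * (H.H)
We have H^2 = 4.
D.E = (1H).(10H) = 1*10*4
= 10*4
= 40

40


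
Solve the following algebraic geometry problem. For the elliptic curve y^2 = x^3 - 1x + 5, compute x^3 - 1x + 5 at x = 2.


Compute x^3 - 1x + 5 at x = 2:
x^3 = 2^3 = 8
(-1)*x = (-1)*2 = -2
Sum: 8 - 2 + 5 = 11

11


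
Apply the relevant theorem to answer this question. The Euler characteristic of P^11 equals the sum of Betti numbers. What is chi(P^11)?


The complex projective space P^11 has one cell in each even real dimension 0, 2, ..., 22.
The cohomology groups are H^{2k}(P^11) = Z for k = 0,...,11, and 0 otherwise.
Euler characteristic = sum of Betti numbers = 1 per even-dimensional cohomology group.
chi(P^11) = 11 + 1 = 12

12


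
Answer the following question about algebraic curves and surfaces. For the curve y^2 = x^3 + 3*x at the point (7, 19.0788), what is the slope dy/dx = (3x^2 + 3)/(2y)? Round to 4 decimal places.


Using implicit differentiation of y^2 = x^3 + 3*x:
2y * dy/dx = 3x^2 + 3
dy/dx = (3x^2 + 3)/(2y)
Numerator: 3*7^2 + 3 = 150
Denominator: 2*19.0788 = 38.1576
dy/dx = 150/38.1576 = 3.9311

3.9311


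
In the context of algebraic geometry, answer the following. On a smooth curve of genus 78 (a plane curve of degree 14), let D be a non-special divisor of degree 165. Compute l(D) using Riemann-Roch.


First, compute the genus of a smooth plane curve of degree 14:
g = (d-1)(d-2)/2 = (14-1)(14-2)/2 = 78
For a non-special divisor D (i.e., h^1(D) = 0), Riemann-Roch gives:
l(D) = deg(D) - g + 1
Since deg(D) = 165 >= 2g - 1 = 155, D is non-special.
l(D) = 165 - 78 + 1 = 88

88


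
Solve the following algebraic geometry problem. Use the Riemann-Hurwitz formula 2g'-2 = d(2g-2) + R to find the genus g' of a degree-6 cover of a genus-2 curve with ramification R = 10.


Riemann-Hurwitz formula: 2g' - 2 = d(2g - 2) + R
Given: d = 6, g = 2, R = 10
2g' - 2 = 6*(2*2 - 2) + 10
2g' - 2 = 6*2 + 10
2g' - 2 = 12 + 10 = 22
2g' = 24
g' = 12

12


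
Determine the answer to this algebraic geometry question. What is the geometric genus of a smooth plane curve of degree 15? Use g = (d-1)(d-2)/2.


Using the genus formula for smooth plane curves:
g = (d-1)(d-2)/2
g = (15-1)(15-2)/2
g = 14*13/2
g = 182/2 = 91

91


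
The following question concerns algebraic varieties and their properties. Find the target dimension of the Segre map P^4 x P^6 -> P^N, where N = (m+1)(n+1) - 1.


The Segre embedding maps P^m x P^n into P^N via
all products of coordinates from each factor.
N = (m+1)(n+1) - 1
N = (4+1)(6+1) - 1
N = 5*7 - 1
N = 35 - 1 = 34

34


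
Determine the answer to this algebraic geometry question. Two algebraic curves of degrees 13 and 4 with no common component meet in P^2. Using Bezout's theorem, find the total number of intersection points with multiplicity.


Bezout's theorem states the intersection count equals the product of degrees.
Intersection count = 13 * 4 = 52

52


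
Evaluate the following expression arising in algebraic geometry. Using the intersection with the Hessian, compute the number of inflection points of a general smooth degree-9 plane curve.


For a general smooth plane curve C of degree d, the inflection points are
the intersection of C with its Hessian curve, which has degree 3(d-2).
By Bezout, the total intersection number is d * 3(d-2) = 9 * 21 = 189.
For a general curve every flex is ordinary, so each contributes
multiplicity 1 to C·Hess(C), and the number of distinct inflection
points is 3d(d-2).
Inflection points = 3*9*(9-2) = 3*9*7 = 189

189


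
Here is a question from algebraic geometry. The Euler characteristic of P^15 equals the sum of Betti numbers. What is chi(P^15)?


The complex projective space P^15 has one cell in each even real dimension 0, 2, ..., 30.
The cohomology groups are H^{2k}(P^15) = Z for k = 0,...,15, and 0 otherwise.
Euler characteristic = sum of Betti numbers = 1 per even-dimensional cohomology group.
chi(P^15) = 15 + 1 = 16

16


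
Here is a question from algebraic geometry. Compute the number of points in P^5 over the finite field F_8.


P^5(F_8) has (q^(n+1) - 1)/(q - 1) points.
= 8^5 + 8^4 + 8^3 + 8^2 + 8^1 + 8^0
= 32768 + 4096 + 512 + 64 + 8 + 1
= 37449

37449


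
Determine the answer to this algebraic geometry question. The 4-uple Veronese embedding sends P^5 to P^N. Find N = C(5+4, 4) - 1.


The Veronese embedding v_d: P^n -> P^N maps each point to all
degree-d monomials in n+1 homogeneous coordinates.
N = C(n+d, d) - 1
N = C(5+4, 4) - 1
N = C(9, 4) - 1
C(9, 4) = 126
N = 126 - 1 = 125

125


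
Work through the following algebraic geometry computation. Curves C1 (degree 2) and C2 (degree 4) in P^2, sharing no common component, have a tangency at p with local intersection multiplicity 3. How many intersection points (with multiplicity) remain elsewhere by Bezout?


By Bezout's theorem, the total intersection number is d1 * d2.
Total = 2 * 4 = 8
Intersection multiplicity at p = 3
Remaining intersections = 8 - 3 = 5

5


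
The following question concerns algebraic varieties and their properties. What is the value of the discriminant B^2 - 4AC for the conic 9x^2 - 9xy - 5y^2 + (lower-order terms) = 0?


The discriminant of a conic Ax^2 + Bxy + Cy^2 + ... = 0 is B^2 - 4AC.
B^2 = (-9)^2 = 81
4AC = 4*9*(-5) = -180
Discriminant = 81 + 180 = 261

261


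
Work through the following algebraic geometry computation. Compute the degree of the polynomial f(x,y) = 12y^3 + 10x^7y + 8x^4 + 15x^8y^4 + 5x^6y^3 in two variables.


Examine each term for its total degree (sum of exponents).
  Term '12y^3' has total degree 0+3 = 3.
  Term '10x^7y' has total degree 7+1 = 8.
  Term '8x^4' has total degree 4+0 = 4.
  Term '15x^8y^4' has total degree 8+4 = 12.
  Term '5x^6y^3' has total degree 6+3 = 9.
The maximum total degree among all terms is 12.

12


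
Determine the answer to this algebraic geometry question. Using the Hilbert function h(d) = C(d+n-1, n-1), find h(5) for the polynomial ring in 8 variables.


The Hilbert function for the polynomial ring in 8 variables is:
h(d) = C(d+n-1, n-1)
h(5) = C(5+8-1, 8-1) = C(12, 7)
= 12! / (7! * 5!)
= 792

792


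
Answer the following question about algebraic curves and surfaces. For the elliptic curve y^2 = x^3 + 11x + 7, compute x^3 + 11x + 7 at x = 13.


Compute x^3 + 11x + 7 at x = 13:
x^3 = 13^3 = 2197
11*x = 11*13 = 143
Sum: 2197 + 143 + 7 = 2347

2347


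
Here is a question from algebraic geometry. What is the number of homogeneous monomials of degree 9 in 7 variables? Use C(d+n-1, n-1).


The number of degree-9 monomials in 7 variables is C(d+n-1, n-1).
= C(9+7-1, 7-1) = C(15, 6)
= 5005

5005


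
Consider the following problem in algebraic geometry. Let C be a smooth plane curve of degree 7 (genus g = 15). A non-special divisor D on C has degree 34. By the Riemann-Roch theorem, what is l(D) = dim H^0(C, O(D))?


First, compute the genus of a smooth plane curve of degree 7:
g = (d-1)(d-2)/2 = (7-1)(7-2)/2 = 15
For a non-special divisor D (i.e., h^1(D) = 0), Riemann-Roch gives:
l(D) = deg(D) - g + 1
Since deg(D) = 34 >= 2g - 1 = 29, D is non-special.
l(D) = 34 - 15 + 1 = 20

20


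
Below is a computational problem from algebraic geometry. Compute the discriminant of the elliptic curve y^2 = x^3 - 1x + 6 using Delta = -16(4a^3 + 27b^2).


Compute each component:
4a^3 = 4*(-1)^3 = 4*(-1) = -4
27b^2 = 27*6^2 = 27*36 = 972
4a^3 + 27b^2 = -4 + 972 = 968
Delta = -16*968 = -15488

-15488


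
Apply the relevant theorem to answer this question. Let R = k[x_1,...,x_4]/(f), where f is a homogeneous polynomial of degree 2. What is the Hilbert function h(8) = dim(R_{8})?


For R = k[x_1,...,x_n]/(f) with f homogeneous of degree e:
The Hilbert series is (1 - t^e)/(1 - t)^n.
So h(d) = C(d+n-1, n-1) - C(d-e+n-1, n-1) for d >= e.
With n=4, e=2, d=8:
C(8+4-1, 4-1) = C(11, 3) = 165
C(8-2+4-1, 4-1) = C(9, 3) = 84
h(8) = 165 - 84 = 81

81


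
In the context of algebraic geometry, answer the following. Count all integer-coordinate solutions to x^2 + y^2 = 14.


Systematically check integer values of x where x^2 <= 14.
For each valid x, check if 14 - x^2 is a perfect square.
Total integer solutions found: 0

0


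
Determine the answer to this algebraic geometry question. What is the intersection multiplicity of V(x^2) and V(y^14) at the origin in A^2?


The intersection multiplicity of V(x^a) and V(y^b) at the origin is:
I(O; V(x^2), V(y^14)) = dim_k(k[x,y]/(x^2, y^14))
A basis for k[x,y]/(x^2, y^14) is the set of monomials x^i * y^j
where 0 <= i < 2 and 0 <= j < 14.
The number of such monomials is 2 * 14 = 28

28


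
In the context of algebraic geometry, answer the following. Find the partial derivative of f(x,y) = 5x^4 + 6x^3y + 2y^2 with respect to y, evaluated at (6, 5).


df/dy = 6*x^3 + 2*2*y^1
At (6,5): 6*6^3 + 2*2*5^1
= 1296 + 20
= 1316

1316


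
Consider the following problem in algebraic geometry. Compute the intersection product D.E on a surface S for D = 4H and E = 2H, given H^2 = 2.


Using bilinearity of the intersection pairing on a surface S:
(aH).(bH) = ab * (H.H)
We have H^2 = 2.
D.E = (4H).(2H) = 4*2*2
= 8*2
= 16

16


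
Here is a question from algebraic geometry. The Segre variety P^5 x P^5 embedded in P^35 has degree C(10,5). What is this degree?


The degree of the Segre variety P^5 x P^5 is C(m+n, m).
= C(10, 5)
= 252

252


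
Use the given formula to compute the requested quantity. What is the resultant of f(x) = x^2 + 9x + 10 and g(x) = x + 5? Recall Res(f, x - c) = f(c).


For Res(f, x - c), we evaluate f at x = c.
f(-5) = (-5)^2 + 9*(-5) + 10
= 25 - 45 + 10
= -20 + 10 = -10
Res(f, g) = -10

-10


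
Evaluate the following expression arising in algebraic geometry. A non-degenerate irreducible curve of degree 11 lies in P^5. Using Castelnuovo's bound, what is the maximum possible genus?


Castelnuovo's bound: write d - 1 = m(r-1) + epsilon with 0 <= epsilon < r-1.
d - 1 = 11 - 1 = 10
r - 1 = 5 - 1 = 4
10 = 2*4 + 2, so m = 2, epsilon = 2
pi(d, r) = m(m-1)(r-1)/2 + m*epsilon
= 2*1*4/2 + 2*2
= 8/2 + 4
= 4 + 4 = 8

8


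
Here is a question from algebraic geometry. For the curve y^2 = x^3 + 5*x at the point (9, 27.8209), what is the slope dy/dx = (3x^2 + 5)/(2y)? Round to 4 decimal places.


Using implicit differentiation of y^2 = x^3 + 5*x:
2y * dy/dx = 3x^2 + 5
dy/dx = (3x^2 + 5)/(2y)
Numerator: 3*9^2 + 5 = 248
Denominator: 2*27.8209 = 55.6418
dy/dx = 248/55.6418 = 4.4571

4.4571


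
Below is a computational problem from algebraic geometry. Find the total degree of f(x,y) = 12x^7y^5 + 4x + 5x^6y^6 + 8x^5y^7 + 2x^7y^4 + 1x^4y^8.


Examine each term for its total degree (sum of exponents).
  Term '12x^7y^5' has total degree 7+5 = 12.
  Term '4x' has total degree 1+0 = 1.
  Term '5x^6y^6' has total degree 6+6 = 12.
  Term '8x^5y^7' has total degree 5+7 = 12.
  Term '2x^7y^4' has total degree 7+4 = 11.
  Term '1x^4y^8' has total degree 4+8 = 12.
The maximum total degree among all terms is 12.

12


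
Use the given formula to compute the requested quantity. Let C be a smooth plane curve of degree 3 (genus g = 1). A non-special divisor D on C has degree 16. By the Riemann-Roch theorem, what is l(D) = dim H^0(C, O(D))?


First, compute the genus of a smooth plane curve of degree 3:
g = (d-1)(d-2)/2 = (3-1)(3-2)/2 = 1
For a non-special divisor D (i.e., h^1(D) = 0), Riemann-Roch gives:
l(D) = deg(D) - g + 1
Since deg(D) = 16 >= 2g - 1 = 1, D is non-special.
l(D) = 16 - 1 + 1 = 16

16


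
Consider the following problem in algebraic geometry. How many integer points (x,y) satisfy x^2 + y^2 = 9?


Systematically check integer values of x where x^2 <= 9.
For each valid x, check if 9 - x^2 is a perfect square.
x=0: 9 - 0 = 9, sqrt = 3 (valid)
x=3: 9 - 9 = 0, sqrt = 0 (valid)
Total integer solutions found: 4

4


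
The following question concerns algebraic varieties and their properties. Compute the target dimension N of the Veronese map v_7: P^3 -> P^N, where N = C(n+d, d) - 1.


The Veronese embedding v_d: P^n -> P^N maps each point to all
degree-d monomials in n+1 homogeneous coordinates.
N = C(n+d, d) - 1
N = C(3+7, 7) - 1
N = C(10, 7) - 1
C(10, 7) = 120
N = 120 - 1 = 119

119


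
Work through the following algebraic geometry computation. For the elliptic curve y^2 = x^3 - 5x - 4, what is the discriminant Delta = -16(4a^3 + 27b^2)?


Compute each component:
4a^3 = 4*(-5)^3 = 4*(-125) = -500
27b^2 = 27*(-4)^2 = 27*16 = 432
4a^3 + 27b^2 = -500 + 432 = -68
Delta = -16*(-68) = 1088

1088


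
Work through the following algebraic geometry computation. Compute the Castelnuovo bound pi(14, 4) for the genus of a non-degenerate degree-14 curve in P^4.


Castelnuovo's bound: write d - 1 = m(r-1) + epsilon with 0 <= epsilon < r-1.
d - 1 = 14 - 1 = 13
r - 1 = 4 - 1 = 3
13 = 4*3 + 1, so m = 4, epsilon = 1
pi(d, r) = m(m-1)(r-1)/2 + m*epsilon
= 4*3*3/2 + 4*1
= 36/2 + 4
= 18 + 4 = 22

22


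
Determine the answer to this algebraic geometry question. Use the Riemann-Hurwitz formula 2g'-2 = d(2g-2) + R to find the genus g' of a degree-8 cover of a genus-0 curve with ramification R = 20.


Riemann-Hurwitz formula: 2g' - 2 = d(2g - 2) + R
Given: d = 8, g = 0, R = 20
2g' - 2 = 8*(2*0 - 2) + 20
2g' - 2 = 8*(-2) + 20
2g' - 2 = -16 + 20 = 4
2g' = 6
g' = 3

3


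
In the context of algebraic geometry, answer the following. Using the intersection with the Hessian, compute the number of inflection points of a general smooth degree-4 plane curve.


For a general smooth plane curve C of degree d, the inflection points are
the intersection of C with its Hessian curve, which has degree 3(d-2).
By Bezout, the total intersection number is d * 3(d-2) = 4 * 6 = 24.
For a general curve every flex is ordinary, so each contributes
multiplicity 1 to C·Hess(C), and the number of distinct inflection
points is 3d(d-2).
Inflection points = 3*4*(4-2) = 3*4*2 = 24

24


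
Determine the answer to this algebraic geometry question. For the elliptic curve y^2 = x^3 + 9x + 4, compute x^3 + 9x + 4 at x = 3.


Compute x^3 + 9x + 4 at x = 3:
x^3 = 3^3 = 27
9*x = 9*3 = 27
Sum: 27 + 27 + 4 = 58

58


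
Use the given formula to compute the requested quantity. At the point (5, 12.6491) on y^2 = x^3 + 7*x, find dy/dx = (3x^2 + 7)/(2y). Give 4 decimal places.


Using implicit differentiation of y^2 = x^3 + 7*x:
2y * dy/dx = 3x^2 + 7
dy/dx = (3x^2 + 7)/(2y)
Numerator: 3*5^2 + 7 = 82
Denominator: 2*12.6491 = 25.2982
dy/dx = 82/25.2982 = 3.2413

3.2413


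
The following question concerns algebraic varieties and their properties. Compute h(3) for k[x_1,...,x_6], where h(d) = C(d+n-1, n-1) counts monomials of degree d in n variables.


The Hilbert function for the polynomial ring in 6 variables is:
h(d) = C(d+n-1, n-1)
h(3) = C(3+6-1, 6-1) = C(8, 5)
= 8! / (5! * 3!)
= 56

56


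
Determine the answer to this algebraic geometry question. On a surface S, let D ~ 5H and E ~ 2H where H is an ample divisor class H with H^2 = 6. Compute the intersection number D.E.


Using bilinearity of the intersection pairing on a surface S:
(aH).(bH) = ab * (H.H)
We have H^2 = 6.
D.E = (5H).(2H) = 5*2*6
= 10*6
= 60

60


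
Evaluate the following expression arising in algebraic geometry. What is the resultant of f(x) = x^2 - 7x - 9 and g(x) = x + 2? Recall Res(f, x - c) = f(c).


For Res(f, x - c), we evaluate f at x = c.
f(-2) = (-2)^2 - 7*(-2) - 9
= 4 + 14 - 9
= 18 - 9 = 9
Res(f, g) = 9

9


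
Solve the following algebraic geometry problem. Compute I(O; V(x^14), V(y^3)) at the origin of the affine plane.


The intersection multiplicity of V(x^a) and V(y^b) at the origin is:
I(O; V(x^14), V(y^3)) = dim_k(k[x,y]/(x^14, y^3))
A basis for k[x,y]/(x^14, y^3) is the set of monomials x^i * y^j
where 0 <= i < 14 and 0 <= j < 3.
The number of such monomials is 14 * 3 = 42

42


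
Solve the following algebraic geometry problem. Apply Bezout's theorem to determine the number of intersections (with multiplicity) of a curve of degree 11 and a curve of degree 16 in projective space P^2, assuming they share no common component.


Bezout's theorem states the intersection count equals the product of degrees.
Intersection count = 11 * 16 = 176

176


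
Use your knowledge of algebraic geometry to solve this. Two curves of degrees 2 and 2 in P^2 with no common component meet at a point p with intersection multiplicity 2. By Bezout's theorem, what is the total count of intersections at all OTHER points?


By Bezout's theorem, the total intersection number is d1 * d2.
Total = 2 * 2 = 4
Intersection multiplicity at p = 2
Remaining intersections = 4 - 2 = 2

2


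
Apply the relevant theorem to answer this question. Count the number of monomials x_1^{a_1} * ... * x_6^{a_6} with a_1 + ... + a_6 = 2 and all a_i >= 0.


The number of degree-2 monomials in 6 variables is C(d+n-1, n-1).
= C(2+6-1, 6-1) = C(7, 5)
= 21

21


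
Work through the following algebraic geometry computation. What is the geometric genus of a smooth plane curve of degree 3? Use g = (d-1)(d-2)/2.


Using the genus formula for smooth plane curves:
g = (d-1)(d-2)/2
g = (3-1)(3-2)/2
g = 2*1/2
g = 2/2 = 1

1


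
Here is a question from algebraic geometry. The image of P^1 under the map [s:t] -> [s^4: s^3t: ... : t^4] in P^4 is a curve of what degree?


The rational normal curve in P^4 is the image of P^1 under the 4-uple Veronese.
A general hyperplane in P^4 pulls back to a degree-4 form on P^1, which has 4 zeros,
so the curve meets a general hyperplane in 4 points. Degree = 4.

4


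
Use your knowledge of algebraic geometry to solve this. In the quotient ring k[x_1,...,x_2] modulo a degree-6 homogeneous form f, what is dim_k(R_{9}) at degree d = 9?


For R = k[x_1,...,x_n]/(f) with f homogeneous of degree e:
The Hilbert series is (1 - t^e)/(1 - t)^n.
So h(d) = C(d+n-1, n-1) - C(d-e+n-1, n-1) for d >= e.
With n=2, e=6, d=9:
C(9+2-1, 2-1) = C(10, 1) = 10
C(9-6+2-1, 2-1) = C(4, 1) = 4
h(9) = 10 - 4 = 6

6


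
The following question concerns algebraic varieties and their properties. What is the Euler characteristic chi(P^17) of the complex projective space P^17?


The complex projective space P^17 has one cell in each even real dimension 0, 2, ..., 34.
The cohomology groups are H^{2k}(P^17) = Z for k = 0,...,17, and 0 otherwise.
Euler characteristic = sum of Betti numbers = 1 per even-dimensional cohomology group.
chi(P^17) = 17 + 1 = 18

18


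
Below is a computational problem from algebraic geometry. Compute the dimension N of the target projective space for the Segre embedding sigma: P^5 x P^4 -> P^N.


The Segre embedding maps P^m x P^n into P^N via
all products of coordinates from each factor.
N = (m+1)(n+1) - 1
N = (5+1)(4+1) - 1
N = 6*5 - 1
N = 30 - 1 = 29

29


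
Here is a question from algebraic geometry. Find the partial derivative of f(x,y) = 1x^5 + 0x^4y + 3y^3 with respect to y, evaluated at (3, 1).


df/dy = 0*x^4 + 3*3*y^2
At (3,1): 0*3^4 + 3*3*1^2
= 0 + 9
= 9

9


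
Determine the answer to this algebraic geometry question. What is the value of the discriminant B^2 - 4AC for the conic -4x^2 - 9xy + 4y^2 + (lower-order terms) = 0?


The discriminant of a conic Ax^2 + Bxy + Cy^2 + ... = 0 is B^2 - 4AC.
B^2 = (-9)^2 = 81
4AC = 4*(-4)*4 = -64
Discriminant = 81 + 64 = 145

145


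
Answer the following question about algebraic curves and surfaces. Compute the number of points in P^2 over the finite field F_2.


P^2(F_2) has (q^(n+1) - 1)/(q - 1) points.
= 2^2 + 2^1 + 2^0
= 4 + 2 + 1
= 7

7


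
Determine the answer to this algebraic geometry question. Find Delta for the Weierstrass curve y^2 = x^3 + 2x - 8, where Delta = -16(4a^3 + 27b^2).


Compute each component:
4a^3 = 4*2^3 = 4*8 = 32
27b^2 = 27*(-8)^2 = 27*64 = 1728
4a^3 + 27b^2 = 32 + 1728 = 1760
Delta = -16*1760 = -28160

-28160


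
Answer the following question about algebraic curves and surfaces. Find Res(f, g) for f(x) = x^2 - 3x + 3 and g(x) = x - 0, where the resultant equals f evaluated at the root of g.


For Res(f, x - c), we evaluate f at x = c.
f(0) = 0^2 - 3*0 + 3
= 0 + 0 + 3
= 0 + 3 = 3
Res(f, g) = 3

3


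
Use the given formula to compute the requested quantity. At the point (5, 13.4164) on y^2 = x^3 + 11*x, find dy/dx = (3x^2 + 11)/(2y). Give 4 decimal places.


Using implicit differentiation of y^2 = x^3 + 11*x:
2y * dy/dx = 3x^2 + 11
dy/dx = (3x^2 + 11)/(2y)
Numerator: 3*5^2 + 11 = 86
Denominator: 2*13.4164 = 26.8328
dy/dx = 86/26.8328 = 3.2050

3.2050


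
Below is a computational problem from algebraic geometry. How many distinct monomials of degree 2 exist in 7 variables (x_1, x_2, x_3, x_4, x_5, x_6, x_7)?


The number of degree-2 monomials in 7 variables is C(d+n-1, n-1).
= C(2+7-1, 7-1) = C(8, 6)
= 28

28


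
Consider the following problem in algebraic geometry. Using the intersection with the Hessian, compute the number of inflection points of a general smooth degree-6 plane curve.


For a general smooth plane curve C of degree d, the inflection points are
the intersection of C with its Hessian curve, which has degree 3(d-2).
By Bezout, the total intersection number is d * 3(d-2) = 6 * 12 = 72.
For a general curve every flex is ordinary, so each contributes
multiplicity 1 to C·Hess(C), and the number of distinct inflection
points is 3d(d-2).
Inflection points = 3*6*(6-2) = 3*6*4 = 72

72


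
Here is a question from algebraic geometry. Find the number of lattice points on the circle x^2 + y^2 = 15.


Systematically check integer values of x where x^2 <= 15.
For each valid x, check if 15 - x^2 is a perfect square.
Total integer solutions found: 0

0


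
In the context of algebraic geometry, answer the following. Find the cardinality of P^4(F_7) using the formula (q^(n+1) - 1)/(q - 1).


P^4(F_7) has (q^(n+1) - 1)/(q - 1) points.
= 7^4 + 7^3 + 7^2 + 7^1 + 7^0
= 2401 + 343 + 49 + 7 + 1
= 2801

2801


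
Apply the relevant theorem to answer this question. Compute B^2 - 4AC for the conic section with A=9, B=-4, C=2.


The discriminant of a conic Ax^2 + Bxy + Cy^2 + ... = 0 is B^2 - 4AC.
B^2 = (-4)^2 = 16
4AC = 4*9*2 = 72
Discriminant = 16 - 72 = -56

-56


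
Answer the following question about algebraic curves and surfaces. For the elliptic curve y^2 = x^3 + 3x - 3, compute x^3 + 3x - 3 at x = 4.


Compute x^3 + 3x - 3 at x = 4:
x^3 = 4^3 = 64
3*x = 3*4 = 12
Sum: 64 + 12 - 3 = 73

73


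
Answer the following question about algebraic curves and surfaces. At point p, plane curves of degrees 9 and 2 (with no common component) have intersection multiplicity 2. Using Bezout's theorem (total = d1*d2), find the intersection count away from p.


By Bezout's theorem, the total intersection number is d1 * d2.
Total = 9 * 2 = 18
Intersection multiplicity at p = 2
Remaining intersections = 18 - 2 = 16

16


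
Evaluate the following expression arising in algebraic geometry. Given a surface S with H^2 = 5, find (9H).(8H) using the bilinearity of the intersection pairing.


Using bilinearity of the intersection pairing on a surface S:
(aH).(bH) = ab * (H.H)
We have H^2 = 5.
D.E = (9H).(8H) = 9*8*5
= 72*5
= 360

360


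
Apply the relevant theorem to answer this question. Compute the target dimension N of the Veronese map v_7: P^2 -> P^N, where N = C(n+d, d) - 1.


The Veronese embedding v_d: P^n -> P^N maps each point to all
degree-d monomials in n+1 homogeneous coordinates.
N = C(n+d, d) - 1
N = C(2+7, 7) - 1
N = C(9, 7) - 1
C(9, 7) = 36
N = 36 - 1 = 35

35


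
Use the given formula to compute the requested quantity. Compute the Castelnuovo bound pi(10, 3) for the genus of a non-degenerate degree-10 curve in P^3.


Castelnuovo's bound: write d - 1 = m(r-1) + epsilon with 0 <= epsilon < r-1.
d - 1 = 10 - 1 = 9
r - 1 = 3 - 1 = 2
9 = 4*2 + 1, so m = 4, epsilon = 1
pi(d, r) = m(m-1)(r-1)/2 + m*epsilon
= 4*3*2/2 + 4*1
= 24/2 + 4
= 12 + 4 = 16

16


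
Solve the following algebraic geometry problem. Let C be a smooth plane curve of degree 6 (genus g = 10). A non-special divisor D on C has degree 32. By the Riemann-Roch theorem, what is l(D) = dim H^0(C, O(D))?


First, compute the genus of a smooth plane curve of degree 6:
g = (d-1)(d-2)/2 = (6-1)(6-2)/2 = 10
For a non-special divisor D (i.e., h^1(D) = 0), Riemann-Roch gives:
l(D) = deg(D) - g + 1
Since deg(D) = 32 >= 2g - 1 = 19, D is non-special.
l(D) = 32 - 10 + 1 = 23

23


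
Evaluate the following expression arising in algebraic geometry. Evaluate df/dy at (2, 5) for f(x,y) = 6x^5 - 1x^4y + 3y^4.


df/dy = (-1)*x^4 + 4*3*y^3
At (2,5): (-1)*2^4 + 4*3*5^3
= -16 + 1500
= 1484

1484


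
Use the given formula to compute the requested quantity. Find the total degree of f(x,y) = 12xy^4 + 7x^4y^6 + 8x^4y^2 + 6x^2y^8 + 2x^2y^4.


Examine each term for its total degree (sum of exponents).
  Term '12xy^4' has total degree 1+4 = 5.
  Term '7x^4y^6' has total degree 4+6 = 10.
  Term '8x^4y^2' has total degree 4+2 = 6.
  Term '6x^2y^8' has total degree 2+8 = 10.
  Term '2x^2y^4' has total degree 2+4 = 6.
The maximum total degree among all terms is 10.

10


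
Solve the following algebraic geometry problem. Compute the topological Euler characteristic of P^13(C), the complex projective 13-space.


The complex projective space P^13 has one cell in each even real dimension 0, 2, ..., 26.
The cohomology groups are H^{2k}(P^13) = Z for k = 0,...,13, and 0 otherwise.
Euler characteristic = sum of Betti numbers = 1 per even-dimensional cohomology group.
chi(P^13) = 13 + 1 = 14

14


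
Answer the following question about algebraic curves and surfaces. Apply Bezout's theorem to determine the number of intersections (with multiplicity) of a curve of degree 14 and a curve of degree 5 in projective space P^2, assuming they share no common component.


Bezout's theorem states the intersection count equals the product of degrees.
Intersection count = 14 * 5 = 70

70


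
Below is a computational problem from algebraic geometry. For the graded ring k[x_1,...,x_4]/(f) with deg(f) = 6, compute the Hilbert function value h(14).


For R = k[x_1,...,x_n]/(f) with f homogeneous of degree e:
The Hilbert series is (1 - t^e)/(1 - t)^n.
So h(d) = C(d+n-1, n-1) - C(d-e+n-1, n-1) for d >= e.
With n=4, e=6, d=14:
C(14+4-1, 4-1) = C(17, 3) = 680
C(14-6+4-1, 4-1) = C(11, 3) = 165
h(14) = 680 - 165 = 515

515


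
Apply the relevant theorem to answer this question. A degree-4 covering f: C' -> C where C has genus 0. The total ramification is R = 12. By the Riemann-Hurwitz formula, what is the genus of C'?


Riemann-Hurwitz formula: 2g' - 2 = d(2g - 2) + R
Given: d = 4, g = 0, R = 12
2g' - 2 = 4*(2*0 - 2) + 12
2g' - 2 = 4*(-2) + 12
2g' - 2 = -8 + 12 = 4
2g' = 6
g' = 3

3


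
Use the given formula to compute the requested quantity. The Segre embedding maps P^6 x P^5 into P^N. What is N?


The Segre embedding maps P^m x P^n into P^N via
all products of coordinates from each factor.
N = (m+1)(n+1) - 1
N = (6+1)(5+1) - 1
N = 7*6 - 1
N = 42 - 1 = 41

41


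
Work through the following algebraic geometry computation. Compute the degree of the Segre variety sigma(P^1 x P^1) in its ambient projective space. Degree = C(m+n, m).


The degree of the Segre variety P^1 x P^1 is C(m+n, m).
= C(2, 1)
= 2

2


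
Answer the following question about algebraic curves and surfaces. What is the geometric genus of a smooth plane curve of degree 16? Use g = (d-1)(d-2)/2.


Using the genus formula for smooth plane curves:
g = (d-1)(d-2)/2
g = (16-1)(16-2)/2
g = 15*14/2
g = 210/2 = 105

105


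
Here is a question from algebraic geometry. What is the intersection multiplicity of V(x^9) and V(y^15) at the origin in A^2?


The intersection multiplicity of V(x^a) and V(y^b) at the origin is:
I(O; V(x^9), V(y^15)) = dim_k(k[x,y]/(x^9, y^15))
A basis for k[x,y]/(x^9, y^15) is the set of monomials x^i * y^j
where 0 <= i < 9 and 0 <= j < 15.
The number of such monomials is 9 * 15 = 135

135


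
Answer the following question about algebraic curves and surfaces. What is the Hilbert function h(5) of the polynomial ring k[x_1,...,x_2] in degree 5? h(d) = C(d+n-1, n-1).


The Hilbert function for the polynomial ring in 2 variables is:
h(d) = C(d+n-1, n-1)
h(5) = C(5+2-1, 2-1) = C(6, 1)
= 6! / (1! * 5!)
= 6

6


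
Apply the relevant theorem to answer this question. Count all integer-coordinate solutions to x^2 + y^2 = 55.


Systematically check integer values of x where x^2 <= 55.
For each valid x, check if 55 - x^2 is a perfect square.
Total integer solutions found: 0

0


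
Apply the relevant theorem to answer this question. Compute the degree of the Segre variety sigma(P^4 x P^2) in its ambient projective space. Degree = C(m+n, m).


The degree of the Segre variety P^4 x P^2 is C(m+n, m).
= C(6, 4)
= 15

15


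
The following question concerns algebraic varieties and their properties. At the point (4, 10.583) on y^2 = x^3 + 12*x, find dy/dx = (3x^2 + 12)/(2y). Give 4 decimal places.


Using implicit differentiation of y^2 = x^3 + 12*x:
2y * dy/dx = 3x^2 + 12
dy/dx = (3x^2 + 12)/(2y)
Numerator: 3*4^2 + 12 = 60
Denominator: 2*10.583 = 21.166
dy/dx = 60/21.166 = 2.8347

2.8347


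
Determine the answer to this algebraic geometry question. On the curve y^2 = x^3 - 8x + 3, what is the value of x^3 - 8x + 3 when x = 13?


Compute x^3 - 8x + 3 at x = 13:
x^3 = 13^3 = 2197
(-8)*x = (-8)*13 = -104
Sum: 2197 - 104 + 3 = 2096

2096


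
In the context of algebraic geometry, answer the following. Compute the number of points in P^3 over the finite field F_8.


P^3(F_8) has (q^(n+1) - 1)/(q - 1) points.
= 8^3 + 8^2 + 8^1 + 8^0
= 512 + 64 + 8 + 1
= 585

585


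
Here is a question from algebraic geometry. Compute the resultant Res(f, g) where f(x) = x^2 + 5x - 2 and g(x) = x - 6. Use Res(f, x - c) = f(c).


For Res(f, x - c), we evaluate f at x = c.
f(6) = 6^2 + 5*6 - 2
= 36 + 30 - 2
= 66 - 2 = 64
Res(f, g) = 64

64


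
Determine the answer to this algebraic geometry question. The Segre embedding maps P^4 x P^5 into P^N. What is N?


The Segre embedding maps P^m x P^n into P^N via
all products of coordinates from each factor.
N = (m+1)(n+1) - 1
N = (4+1)(5+1) - 1
N = 5*6 - 1
N = 30 - 1 = 29

29


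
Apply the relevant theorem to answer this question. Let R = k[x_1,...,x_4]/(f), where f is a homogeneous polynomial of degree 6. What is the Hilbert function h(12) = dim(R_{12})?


For R = k[x_1,...,x_n]/(f) with f homogeneous of degree e:
The Hilbert series is (1 - t^e)/(1 - t)^n.
So h(d) = C(d+n-1, n-1) - C(d-e+n-1, n-1) for d >= e.
With n=4, e=6, d=12:
C(12+4-1, 4-1) = C(15, 3) = 455
C(12-6+4-1, 4-1) = C(9, 3) = 84
h(12) = 455 - 84 = 371

371


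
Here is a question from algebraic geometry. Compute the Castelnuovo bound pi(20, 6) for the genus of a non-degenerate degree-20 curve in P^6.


Castelnuovo's bound: write d - 1 = m(r-1) + epsilon with 0 <= epsilon < r-1.
d - 1 = 20 - 1 = 19
r - 1 = 6 - 1 = 5
19 = 3*5 + 4, so m = 3, epsilon = 4
pi(d, r) = m(m-1)(r-1)/2 + m*epsilon
= 3*2*5/2 + 3*4
= 30/2 + 12
= 15 + 12 = 27

27


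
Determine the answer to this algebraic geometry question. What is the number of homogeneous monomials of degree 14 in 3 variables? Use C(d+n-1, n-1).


The number of degree-14 monomials in 3 variables is C(d+n-1, n-1).
= C(14+3-1, 3-1) = C(16, 2)
= 120

120


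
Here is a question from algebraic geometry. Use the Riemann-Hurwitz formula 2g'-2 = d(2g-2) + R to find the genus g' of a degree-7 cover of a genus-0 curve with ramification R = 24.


Riemann-Hurwitz formula: 2g' - 2 = d(2g - 2) + R
Given: d = 7, g = 0, R = 24
2g' - 2 = 7*(2*0 - 2) + 24
2g' - 2 = 7*(-2) + 24
2g' - 2 = -14 + 24 = 10
2g' = 12
g' = 6

6


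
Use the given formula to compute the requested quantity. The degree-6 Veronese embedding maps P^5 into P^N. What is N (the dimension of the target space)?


The Veronese embedding v_d: P^n -> P^N maps each point to all
degree-d monomials in n+1 homogeneous coordinates.
N = C(n+d, d) - 1
N = C(5+6, 6) - 1
N = C(11, 6) - 1
C(11, 6) = 462
N = 462 - 1 = 461

461


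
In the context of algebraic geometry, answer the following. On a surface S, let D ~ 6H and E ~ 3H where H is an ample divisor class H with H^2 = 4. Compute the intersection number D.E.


Using bilinearity of the intersection pairing on a surface S:
(aH).(bH) = ab * (H.H)
We have H^2 = 4.
D.E = (6H).(3H) = 6*3*4
= 18*4
= 72

72


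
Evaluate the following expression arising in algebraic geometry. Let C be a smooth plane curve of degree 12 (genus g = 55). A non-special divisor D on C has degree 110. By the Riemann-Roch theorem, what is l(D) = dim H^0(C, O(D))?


First, compute the genus of a smooth plane curve of degree 12:
g = (d-1)(d-2)/2 = (12-1)(12-2)/2 = 55
For a non-special divisor D (i.e., h^1(D) = 0), Riemann-Roch gives:
l(D) = deg(D) - g + 1
Since deg(D) = 110 >= 2g - 1 = 109, D is non-special.
l(D) = 110 - 55 + 1 = 56

56


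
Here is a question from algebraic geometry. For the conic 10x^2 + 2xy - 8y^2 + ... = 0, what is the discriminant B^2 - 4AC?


The discriminant of a conic Ax^2 + Bxy + Cy^2 + ... = 0 is B^2 - 4AC.
B^2 = 2^2 = 4
4AC = 4*10*(-8) = -320
Discriminant = 4 + 320 = 324

324


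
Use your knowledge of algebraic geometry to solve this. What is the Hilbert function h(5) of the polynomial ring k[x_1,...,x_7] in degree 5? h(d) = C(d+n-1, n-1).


The Hilbert function for the polynomial ring in 7 variables is:
h(d) = C(d+n-1, n-1)
h(5) = C(5+7-1, 7-1) = C(11, 6)
= 11! / (6! * 5!)
= 462

462


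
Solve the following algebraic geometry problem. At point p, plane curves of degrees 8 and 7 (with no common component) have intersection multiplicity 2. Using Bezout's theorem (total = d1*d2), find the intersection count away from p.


By Bezout's theorem, the total intersection number is d1 * d2.
Total = 8 * 7 = 56
Intersection multiplicity at p = 2
Remaining intersections = 56 - 2 = 54

54


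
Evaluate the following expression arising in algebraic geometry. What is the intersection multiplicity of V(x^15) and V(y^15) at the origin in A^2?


The intersection multiplicity of V(x^a) and V(y^b) at the origin is:
I(O; V(x^15), V(y^15)) = dim_k(k[x,y]/(x^15, y^15))
A basis for k[x,y]/(x^15, y^15) is the set of monomials x^i * y^j
where 0 <= i < 15 and 0 <= j < 15.
The number of such monomials is 15 * 15 = 225

225


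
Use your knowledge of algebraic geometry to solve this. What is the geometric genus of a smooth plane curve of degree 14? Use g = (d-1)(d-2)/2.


Using the genus formula for smooth plane curves:
g = (d-1)(d-2)/2
g = (14-1)(14-2)/2
g = 13*12/2
g = 156/2 = 78

78
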